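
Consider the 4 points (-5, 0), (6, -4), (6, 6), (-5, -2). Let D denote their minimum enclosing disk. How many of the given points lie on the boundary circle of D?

The minimum enclosing circle is determined by three boundary points: (6, -4), (6, 6), (-5, -2).
Their circumcentre is (27/22, 1) with r² = 23125/484.
The farthest remaining point (-5, 0) is at distance² 19253/484 ≤ 23125/484.
The points at distance exactly r from the centre are (6, -4), (6, 6), (-5, -2) — 3 points.

3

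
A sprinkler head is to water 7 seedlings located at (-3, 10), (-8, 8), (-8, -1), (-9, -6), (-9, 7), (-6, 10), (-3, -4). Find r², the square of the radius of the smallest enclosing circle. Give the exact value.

73

The minimum enclosing circle of a finite set is fixed by two of the points (as a diameter) or three (as a circumcircle).
The farthest pair is (-3, 10)–(-9, -6) with squared distance 292. The circle on this segment as diameter has centre (-6, 2) and r² = 292/4 = 73.
Check (-8, 8): distance² to centre = 40 ≤ 73, so it lies inside.
All remaining points lie in this disk, and no smaller disk contains both endpoints, so this is the minimum enclosing circle.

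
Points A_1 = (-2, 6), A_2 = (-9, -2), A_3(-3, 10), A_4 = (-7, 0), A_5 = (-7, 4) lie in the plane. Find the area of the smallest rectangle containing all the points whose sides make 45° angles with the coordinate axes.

54

In coordinates u = x + y, v = x − y the rectangle is axis-aligned; the map (x,y)→(u,v) scales areas by 2.
u-values: 4, -11, 7, -7, -3; range = 7 − (-11) = 18.
v-values: -8, -7, -13, -7, -11; range = -7 − (-13) = 6.
Area = (18 × 6) / 2 = 54.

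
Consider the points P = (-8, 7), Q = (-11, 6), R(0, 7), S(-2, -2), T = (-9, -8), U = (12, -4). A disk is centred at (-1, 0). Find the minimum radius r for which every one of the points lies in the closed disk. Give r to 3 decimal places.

13.601

The required radius is the distance from (-1, 0) to the farthest point.
Squared distances: 98, 136, 50, 5, 128, 185.
Maximum is 185, attained at U.
r = √185 ≈ 13.601.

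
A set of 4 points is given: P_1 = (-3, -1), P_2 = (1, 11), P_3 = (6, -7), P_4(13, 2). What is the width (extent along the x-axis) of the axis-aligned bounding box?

max x = 13, min x = -3, so width = 16.

16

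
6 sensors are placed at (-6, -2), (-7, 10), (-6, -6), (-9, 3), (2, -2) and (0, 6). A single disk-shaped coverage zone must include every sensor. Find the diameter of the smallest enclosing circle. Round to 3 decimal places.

16.294

By Welzl's lemma the MEC is supported by two points (diametrically opposite) or three points (on a circumcircle).
The minimum enclosing circle is determined by three boundary points: (-7, 10), (-6, -6), (2, -2).
Their circumcentre is (-111/22, 23/11) with r² = 32125/484.
The farthest remaining point (0, 6) is at distance² 19717/484 ≤ 32125/484.
Diameter = 2r = 2√(32125/484) ≈ 16.294.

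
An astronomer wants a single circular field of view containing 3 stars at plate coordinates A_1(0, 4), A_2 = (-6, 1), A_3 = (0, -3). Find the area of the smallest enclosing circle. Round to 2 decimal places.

Side lengths²: A_1A_2² = 45, A_1A_3² = 49, A_2A_3² = 52.
Since A_2A_3² = 52 < 49 + 45 = 94, the triangle is acute, so the smallest enclosing circle is the circumcircle.
Circumcentre = (-2, 0.5), r² = 16.25.
Area = π·r² = π·16.25 ≈ 51.05.

51.05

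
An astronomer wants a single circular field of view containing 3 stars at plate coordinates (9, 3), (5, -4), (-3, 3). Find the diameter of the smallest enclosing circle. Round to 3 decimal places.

Call the three points A, B, C in the order given.
Side lengths²: AB² = 65, AC² = 144, BC² = 113.
Since AC² = 144 < 113 + 65 = 178, the triangle is acute, so the smallest enclosing circle is the circumcircle.
Circumcentre = (3, 25/14), r² = 7345/196.
Diameter = 2r = 2√(7345/196) ≈ 12.243.

12.243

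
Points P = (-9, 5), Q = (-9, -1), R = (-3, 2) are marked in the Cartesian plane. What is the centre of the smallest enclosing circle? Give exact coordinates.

(-6.75, 2)

Side lengths²: PQ² = 36, PR² = 45, QR² = 45.
Since QR² = 45 < 45 + 36 = 81, the triangle is acute, so the smallest enclosing circle is the circumcircle.
Circumcentre = (-6.75, 2), r² = 14.0625.
Centre = (-6.75, 2).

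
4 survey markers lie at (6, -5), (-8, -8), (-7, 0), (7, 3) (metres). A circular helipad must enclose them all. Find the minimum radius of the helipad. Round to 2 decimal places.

9.30

The minimum enclosing circle of a finite set is fixed by two of the points (as a diameter) or three (as a circumcircle).
The farthest pair is (-8, -8)–(7, 3) with squared distance 346. The circle on this segment as diameter has centre (-0.5, -2.5) and r² = 346/4 = 86.5.
Check (6, -5): distance² to centre = 48.5 ≤ 86.5, so it lies inside.
All remaining points lie in this disk, and no smaller disk contains both endpoints, so this is the minimum enclosing circle.
r = √(86.5) ≈ 9.30.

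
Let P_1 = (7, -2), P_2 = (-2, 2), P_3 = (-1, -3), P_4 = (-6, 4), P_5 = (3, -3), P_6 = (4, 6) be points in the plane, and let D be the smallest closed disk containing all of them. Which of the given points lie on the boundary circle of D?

The farthest pair is P_1–P_4 with squared distance 205. The circle on this segment as diameter has centre (0.5, 1) and r² = 205/4 = 51.25.
Check P_2: distance² to centre = 7.25 ≤ 51.25, so it lies inside.
All remaining points lie in this disk, and no smaller disk contains both endpoints, so this is the minimum enclosing circle.
The points at distance exactly r from the centre are P_1, P_4 — 2 points.

P_1, P_4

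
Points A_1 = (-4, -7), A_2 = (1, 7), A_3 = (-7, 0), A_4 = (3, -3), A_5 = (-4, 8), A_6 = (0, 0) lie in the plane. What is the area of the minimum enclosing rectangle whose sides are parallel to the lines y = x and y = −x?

In coordinates u = x + y, v = x − y the rectangle is axis-aligned; the map (x,y)→(u,v) scales areas by 2.
u-values: -11, 8, -7, 0, 4, 0; range = 8 − (-11) = 19.
v-values: 3, -6, -7, 6, -12, 0; range = 6 − (-12) = 18.
Area = (19 × 18) / 2 = 171.

171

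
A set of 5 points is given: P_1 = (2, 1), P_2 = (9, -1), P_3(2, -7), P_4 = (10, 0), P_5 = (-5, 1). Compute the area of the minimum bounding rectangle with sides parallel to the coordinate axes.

x ranges over [-5, 10], width 15.
y ranges over [-7, 1], height 8.
Area = 15 × 8 = 120.

120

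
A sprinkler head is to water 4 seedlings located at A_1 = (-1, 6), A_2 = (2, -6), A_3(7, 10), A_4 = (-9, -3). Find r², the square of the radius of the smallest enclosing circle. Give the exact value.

106.25

By Welzl's lemma the MEC is supported by two points (diametrically opposite) or three points (on a circumcircle).
The farthest pair is A_3–A_4 with squared distance 425. The circle on this segment as diameter has centre (-1, 3.5) and r² = 425/4 = 106.25.
Check A_1: distance² to centre = 6.25 ≤ 106.25, so it lies inside.
All remaining points lie in this disk, and no smaller disk contains both endpoints, so this is the minimum enclosing circle.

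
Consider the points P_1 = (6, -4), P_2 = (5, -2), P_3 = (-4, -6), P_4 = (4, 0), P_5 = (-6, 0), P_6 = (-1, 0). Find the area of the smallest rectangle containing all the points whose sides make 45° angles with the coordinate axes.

112

In coordinates u = x + y, v = x − y the rectangle is axis-aligned; the map (x,y)→(u,v) scales areas by 2.
u-values: 2, 3, -10, 4, -6, -1; range = 4 − (-10) = 14.
v-values: 10, 7, 2, 4, -6, -1; range = 10 − (-6) = 16.
Area = (14 × 16) / 2 = 112.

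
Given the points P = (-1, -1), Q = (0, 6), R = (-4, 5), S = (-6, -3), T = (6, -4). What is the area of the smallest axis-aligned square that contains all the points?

The bounding box has width 12 and height 10.
An axis-aligned square enclosing the set must have side ≥ max(width, height).
So the minimum side is max(12, 10) = 12.
Area = 12² = 144.

144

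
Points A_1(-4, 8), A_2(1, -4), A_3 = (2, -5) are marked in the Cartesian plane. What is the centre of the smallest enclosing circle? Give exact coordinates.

(-1, 1.5)

Side lengths²: A_1A_2² = 169, A_1A_3² = 205, A_2A_3² = 2.
Since A_1A_3² = 205 ≥ 169 + 2 = 171, the angle opposite A_1A_3 is not acute, so the smallest enclosing circle has A_1A_3 as diameter.
Centre = midpoint of A_1A_3 = (-1, 1.5), r² = 205/4 = 51.25.
Centre = (-1, 1.5).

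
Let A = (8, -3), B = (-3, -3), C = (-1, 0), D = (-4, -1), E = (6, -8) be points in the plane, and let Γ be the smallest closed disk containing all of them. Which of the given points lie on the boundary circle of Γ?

A smallest enclosing disk is always determined by at most three of the input points on its boundary.
The minimum enclosing circle is determined by three boundary points: A, D, E.
Their circumcentre is (1.765625, -3.40625) with r² = 39.0324707031.
The farthest remaining point B is at distance² 22.8762207031 ≤ 39.0324707031.
The points at distance exactly r from the centre are A, D, E — 3 points.

A, D, E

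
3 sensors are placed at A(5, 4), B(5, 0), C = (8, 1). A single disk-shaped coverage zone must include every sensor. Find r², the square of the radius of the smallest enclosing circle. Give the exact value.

5

Side lengths²: AB² = 16, AC² = 18, BC² = 10.
Since AC² = 18 < 16 + 10 = 26, the triangle is acute, so the smallest enclosing circle is the circumcircle.
Circumcentre = (6, 2), r² = 5.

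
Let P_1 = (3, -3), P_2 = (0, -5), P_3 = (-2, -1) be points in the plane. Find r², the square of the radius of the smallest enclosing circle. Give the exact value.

Side lengths²: P_1P_2² = 13, P_1P_3² = 29, P_2P_3² = 20.
Since P_1P_3² = 29 < 20 + 13 = 33, the triangle is acute, so the smallest enclosing circle is the circumcircle.
Circumcentre = (0.375, -2.3125), r² = 7.36328125.

7.36328125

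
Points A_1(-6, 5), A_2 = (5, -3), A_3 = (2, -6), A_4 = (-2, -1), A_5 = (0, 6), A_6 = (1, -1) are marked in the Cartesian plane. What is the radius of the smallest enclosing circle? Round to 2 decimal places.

By Welzl's lemma the MEC is supported by two points (diametrically opposite) or three points (on a circumcircle).
The minimum enclosing circle is determined by three boundary points: A_1, A_2, A_3.
Their circumcentre is (-43/38, 5/38) with r² = 34225/722.
The farthest remaining point A_5 is at distance² 25789/722 ≤ 34225/722.
r = √(34225/722) ≈ 6.88.

6.88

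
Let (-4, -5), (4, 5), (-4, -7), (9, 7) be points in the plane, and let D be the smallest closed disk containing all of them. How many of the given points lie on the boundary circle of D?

2

By Welzl's lemma the MEC is supported by two points (diametrically opposite) or three points (on a circumcircle).
The farthest pair is (-4, -7)–(9, 7) with squared distance 365. The circle on this segment as diameter has centre (2.5, 0) and r² = 365/4 = 91.25.
Check (-4, -5): distance² to centre = 67.25 ≤ 91.25, so it lies inside.
All remaining points lie in this disk, and no smaller disk contains both endpoints, so this is the minimum enclosing circle.
The points at distance exactly r from the centre are (-4, -7), (9, 7) — 2 points.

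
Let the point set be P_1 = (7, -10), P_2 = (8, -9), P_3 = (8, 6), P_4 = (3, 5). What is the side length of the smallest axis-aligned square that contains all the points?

16

The bounding box has width 5 and height 16.
An axis-aligned square enclosing the set must have side ≥ max(width, height).
So the minimum side is max(5, 16) = 16.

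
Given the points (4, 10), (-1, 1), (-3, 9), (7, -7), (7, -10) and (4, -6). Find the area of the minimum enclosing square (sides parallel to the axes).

The bounding box has width 10 and height 20.
An axis-aligned square enclosing the set must have side ≥ max(width, height).
So the minimum side is max(10, 20) = 20.
Area = 20² = 400.

400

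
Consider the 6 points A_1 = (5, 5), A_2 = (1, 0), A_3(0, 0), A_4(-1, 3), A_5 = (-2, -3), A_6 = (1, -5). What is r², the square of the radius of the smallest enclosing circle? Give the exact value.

42601/1444

By Welzl's lemma the MEC is supported by two points (diametrically opposite) or three points (on a circumcircle).
The minimum enclosing circle is determined by three boundary points: A_1, A_5, A_6.
Their circumcentre is (89/38, 5/19) with r² = 42601/1444.
The farthest remaining point A_4 is at distance² 26945/1444 ≤ 42601/1444.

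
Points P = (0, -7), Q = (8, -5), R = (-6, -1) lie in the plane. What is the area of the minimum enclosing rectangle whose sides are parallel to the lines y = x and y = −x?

90

In coordinates u = x + y, v = x − y the rectangle is axis-aligned; the map (x,y)→(u,v) scales areas by 2.
u-values: -7, 3, -7; range = 3 − (-7) = 10.
v-values: 7, 13, -5; range = 13 − (-5) = 18.
Area = (10 × 18) / 2 = 90.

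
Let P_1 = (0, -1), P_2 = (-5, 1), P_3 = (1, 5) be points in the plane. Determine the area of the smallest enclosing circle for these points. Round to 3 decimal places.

42.795

Side lengths²: P_1P_2² = 29, P_1P_3² = 37, P_2P_3² = 52.
Since P_2P_3² = 52 < 37 + 29 = 66, the triangle is acute, so the smallest enclosing circle is the circumcircle.
Circumcentre = (-1.5625, 2.34375), r² = 13.6220703125.
Area = π·r² = π·13.6220703125 ≈ 42.795.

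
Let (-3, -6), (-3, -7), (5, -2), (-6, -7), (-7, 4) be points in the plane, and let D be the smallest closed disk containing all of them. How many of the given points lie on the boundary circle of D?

3

The minimum enclosing circle of a finite set is fixed by two of the points (as a diameter) or three (as a circumcircle).
The minimum enclosing circle is determined by three boundary points: (5, -2), (-6, -7), (-7, 4).
Their circumcentre is (-43/21, -23/21) with r² = 22265/441.
The farthest remaining point (-3, -7) is at distance² 15776/441 ≤ 22265/441.
The points at distance exactly r from the centre are (5, -2), (-6, -7), (-7, 4) — 3 points.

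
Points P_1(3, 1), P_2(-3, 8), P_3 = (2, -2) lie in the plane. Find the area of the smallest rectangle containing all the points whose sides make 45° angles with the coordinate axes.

In coordinates u = x + y, v = x − y the rectangle is axis-aligned; the map (x,y)→(u,v) scales areas by 2.
u-values: 4, 5, 0; range = 5 − 0 = 5.
v-values: 2, -11, 4; range = 4 − (-11) = 15.
Area = (5 × 15) / 2 = 37.5.

37.5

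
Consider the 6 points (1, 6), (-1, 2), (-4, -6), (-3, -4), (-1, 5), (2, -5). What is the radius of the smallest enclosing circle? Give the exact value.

The minimum enclosing circle of a finite set is fixed by two of the points (as a diameter) or three (as a circumcircle).
The farthest pair is (1, 6)–(-4, -6) with squared distance 169. The circle on this segment as diameter has centre (-1.5, 0) and r² = 169/4 = 42.25.
Check (-1, 2): distance² to centre = 4.25 ≤ 42.25, so it lies inside.
All remaining points lie in this disk, and no smaller disk contains both endpoints, so this is the minimum enclosing circle.
r = √(42.25) = 6.5.

6.5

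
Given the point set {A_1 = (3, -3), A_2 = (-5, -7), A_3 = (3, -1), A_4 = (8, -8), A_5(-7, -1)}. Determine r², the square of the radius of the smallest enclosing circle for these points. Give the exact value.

By Welzl's lemma the MEC is supported by two points (diametrically opposite) or three points (on a circumcircle).
The farthest pair is A_4–A_5 with squared distance 274. The circle on this segment as diameter has centre (0.5, -4.5) and r² = 274/4 = 68.5.
Check A_1: distance² to centre = 8.5 ≤ 68.5, so it lies inside.
All remaining points lie in this disk, and no smaller disk contains both endpoints, so this is the minimum enclosing circle.

68.5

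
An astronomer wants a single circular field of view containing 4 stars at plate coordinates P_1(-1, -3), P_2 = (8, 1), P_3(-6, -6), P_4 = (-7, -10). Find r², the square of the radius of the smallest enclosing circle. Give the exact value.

86.5

The minimum enclosing circle of a finite set is fixed by two of the points (as a diameter) or three (as a circumcircle).
The farthest pair is P_2–P_4 with squared distance 346. The circle on this segment as diameter has centre (0.5, -4.5) and r² = 346/4 = 86.5.
Check P_1: distance² to centre = 4.5 ≤ 86.5, so it lies inside.
All remaining points lie in this disk, and no smaller disk contains both endpoints, so this is the minimum enclosing circle.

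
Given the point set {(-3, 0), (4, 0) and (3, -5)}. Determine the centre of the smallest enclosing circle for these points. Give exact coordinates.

(0.5, -1.9)

Call the three points A, B, C in the order given.
Side lengths²: AB² = 49, AC² = 61, BC² = 26.
Since AC² = 61 < 49 + 26 = 75, the triangle is acute, so the smallest enclosing circle is the circumcircle.
Circumcentre = (0.5, -1.9), r² = 15.86.
Centre = (0.5, -1.9).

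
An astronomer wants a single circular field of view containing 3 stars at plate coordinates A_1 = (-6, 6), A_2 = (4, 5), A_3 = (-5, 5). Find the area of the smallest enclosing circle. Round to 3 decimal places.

79.325

Side lengths²: A_1A_2² = 101, A_1A_3² = 2, A_2A_3² = 81.
Since A_1A_2² = 101 ≥ 81 + 2 = 83, the angle opposite A_1A_2 is not acute, so the smallest enclosing circle has A_1A_2 as diameter.
Centre = midpoint of A_1A_2 = (-1, 5.5), r² = 101/4 = 25.25.
Area = π·r² = π·25.25 ≈ 79.325.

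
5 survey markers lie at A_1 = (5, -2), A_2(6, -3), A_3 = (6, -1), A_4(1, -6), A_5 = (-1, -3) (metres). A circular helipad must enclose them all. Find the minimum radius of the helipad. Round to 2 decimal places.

The minimum enclosing circle is determined by three boundary points: A_3, A_4, A_5.
Their circumcentre is (2.7, -2.7) with r² = 13.78.
The farthest remaining point A_2 is at distance² 10.98 ≤ 13.78.
r = √(13.78) ≈ 3.71.

3.71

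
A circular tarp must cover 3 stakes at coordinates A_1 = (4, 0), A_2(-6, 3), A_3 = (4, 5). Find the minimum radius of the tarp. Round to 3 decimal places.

Side lengths²: A_1A_2² = 109, A_1A_3² = 25, A_2A_3² = 104.
Since A_1A_2² = 109 < 104 + 25 = 129, the triangle is acute, so the smallest enclosing circle is the circumcircle.
Circumcentre = (-0.7, 2.5), r² = 28.34.
r = √(28.34) ≈ 5.324.

5.324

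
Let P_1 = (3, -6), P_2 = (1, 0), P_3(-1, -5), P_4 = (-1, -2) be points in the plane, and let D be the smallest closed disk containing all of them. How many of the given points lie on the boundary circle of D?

The minimum enclosing circle of a finite set is fixed by two of the points (as a diameter) or three (as a circumcircle).
The minimum enclosing circle is determined by three boundary points: P_1, P_2, P_3.
Their circumcentre is (35/22, -69/22) with r² = 2465/242.
The farthest remaining point P_4 is at distance² 1937/242 ≤ 2465/242.
The points at distance exactly r from the centre are P_1, P_2, P_3 — 3 points.

3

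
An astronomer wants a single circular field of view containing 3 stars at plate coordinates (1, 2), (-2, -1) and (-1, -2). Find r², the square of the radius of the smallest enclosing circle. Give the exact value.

Call the three points A, B, C in the order given.
Side lengths²: AB² = 18, AC² = 20, BC² = 2.
Since AC² = 20 ≥ 18 + 2 = 20, the angle opposite AC is not acute, so the smallest enclosing circle has AC as diameter.
Centre = midpoint of AC = (0, 0), r² = 20/4 = 5.

5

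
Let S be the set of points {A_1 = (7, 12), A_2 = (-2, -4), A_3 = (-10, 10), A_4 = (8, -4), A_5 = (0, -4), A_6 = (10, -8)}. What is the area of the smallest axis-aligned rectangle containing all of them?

400

x ranges over [-10, 10], width 20.
y ranges over [-8, 12], height 20.
Area = 20 × 20 = 400.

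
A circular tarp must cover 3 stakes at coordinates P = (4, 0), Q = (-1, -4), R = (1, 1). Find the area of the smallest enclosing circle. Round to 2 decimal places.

32.20

Side lengths²: PQ² = 41, PR² = 10, QR² = 29.
Since PQ² = 41 ≥ 29 + 10 = 39, the angle opposite PQ is not acute, so the smallest enclosing circle has PQ as diameter.
Centre = midpoint of PQ = (1.5, -2), r² = 41/4 = 10.25.
Area = π·r² = π·10.25 ≈ 32.20.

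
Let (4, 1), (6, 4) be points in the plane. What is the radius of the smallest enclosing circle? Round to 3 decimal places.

The smallest circle enclosing two points has them as diameter endpoints.
Centre = midpoint = (5, 2.5); r² = |(4, 1)−(6, 4)|²/4 = 13/4 = 3.25.
r = √(3.25) ≈ 1.803.

1.803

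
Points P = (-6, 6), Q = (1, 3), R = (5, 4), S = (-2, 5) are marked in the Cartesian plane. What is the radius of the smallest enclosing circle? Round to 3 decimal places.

The farthest pair is P–R with squared distance 125. The circle on this segment as diameter has centre (-0.5, 5) and r² = 125/4 = 31.25.
Check Q: distance² to centre = 6.25 ≤ 31.25, so it lies inside.
All remaining points lie in this disk, and no smaller disk contains both endpoints, so this is the minimum enclosing circle.
r = √(31.25) ≈ 5.590.

5.590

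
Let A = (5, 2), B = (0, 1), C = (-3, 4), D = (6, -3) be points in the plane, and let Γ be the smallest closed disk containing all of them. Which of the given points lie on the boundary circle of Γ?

C, D

The farthest pair is C–D with squared distance 130. The circle on this segment as diameter has centre (1.5, 0.5) and r² = 130/4 = 32.5.
Check A: distance² to centre = 14.5 ≤ 32.5, so it lies inside.
All remaining points lie in this disk, and no smaller disk contains both endpoints, so this is the minimum enclosing circle.
The points at distance exactly r from the centre are C, D — 2 points.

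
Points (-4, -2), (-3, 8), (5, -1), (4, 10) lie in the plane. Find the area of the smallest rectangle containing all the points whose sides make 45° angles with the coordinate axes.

In coordinates u = x + y, v = x − y the rectangle is axis-aligned; the map (x,y)→(u,v) scales areas by 2.
u-values: -6, 5, 4, 14; range = 14 − (-6) = 20.
v-values: -2, -11, 6, -6; range = 6 − (-11) = 17.
Area = (20 × 17) / 2 = 170.

170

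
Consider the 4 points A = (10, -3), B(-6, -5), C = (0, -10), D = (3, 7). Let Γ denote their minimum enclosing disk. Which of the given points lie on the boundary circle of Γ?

A, C, D

By Welzl's lemma the MEC is supported by two points (diametrically opposite) or three points (on a circumcircle).
The farthest pair is C–D with squared distance 298. The circle on this segment as diameter has centre (1.5, -1.5) and r² = 298/4 = 74.5.
Check A: distance² to centre = 74.5 ≤ 74.5, so it lies inside.
All remaining points lie in this disk, and no smaller disk contains both endpoints, so this is the minimum enclosing circle.
The points at distance exactly r from the centre are A, C, D — 3 points.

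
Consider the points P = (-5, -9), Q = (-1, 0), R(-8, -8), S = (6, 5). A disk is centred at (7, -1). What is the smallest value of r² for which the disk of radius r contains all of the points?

The required radius is the distance from (7, -1) to the farthest point.
Squared distances: 208, 65, 274, 37.
Maximum is 274, attained at R.

274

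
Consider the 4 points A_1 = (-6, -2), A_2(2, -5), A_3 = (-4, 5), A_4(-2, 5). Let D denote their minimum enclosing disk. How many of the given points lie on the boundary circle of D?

2

A smallest enclosing disk is always determined by at most three of the input points on its boundary.
The farthest pair is A_2–A_3 with squared distance 136. The circle on this segment as diameter has centre (-1, 0) and r² = 136/4 = 34.
Check A_1: distance² to centre = 29 ≤ 34, so it lies inside.
All remaining points lie in this disk, and no smaller disk contains both endpoints, so this is the minimum enclosing circle.
The points at distance exactly r from the centre are A_2, A_3 — 2 points.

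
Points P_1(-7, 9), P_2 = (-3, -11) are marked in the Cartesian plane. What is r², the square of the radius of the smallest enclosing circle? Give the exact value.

The smallest circle enclosing two points has them as diameter endpoints.
Centre = midpoint = (-5, -1); r² = |P_1P_2|²/4 = 416/4 = 104.

104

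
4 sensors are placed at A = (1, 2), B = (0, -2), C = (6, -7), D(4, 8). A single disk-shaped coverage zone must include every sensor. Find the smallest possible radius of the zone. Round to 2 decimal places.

The farthest pair is C–D with squared distance 229. The circle on this segment as diameter has centre (5, 0.5) and r² = 229/4 = 57.25.
Check A: distance² to centre = 18.25 ≤ 57.25, so it lies inside.
All remaining points lie in this disk, and no smaller disk contains both endpoints, so this is the minimum enclosing circle.
r = √(57.25) ≈ 7.57.

7.57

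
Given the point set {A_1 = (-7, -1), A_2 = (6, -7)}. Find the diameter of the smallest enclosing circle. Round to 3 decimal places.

14.318

The smallest circle enclosing two points has them as diameter endpoints.
Centre = midpoint = (-0.5, -4); r² = |A_1A_2|²/4 = 205/4 = 51.25.
Diameter = 2r = 2√(51.25) ≈ 14.318.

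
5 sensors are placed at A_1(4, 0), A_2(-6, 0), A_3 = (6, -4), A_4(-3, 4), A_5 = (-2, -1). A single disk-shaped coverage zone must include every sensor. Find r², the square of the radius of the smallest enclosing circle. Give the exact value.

725/18

By Welzl's lemma the MEC is supported by two points (diametrically opposite) or three points (on a circumcircle).
The minimum enclosing circle is determined by three boundary points: A_2, A_3, A_4.
Their circumcentre is (1/6, -1.5) with r² = 725/18.
The farthest remaining point A_1 is at distance² 305/18 ≤ 725/18.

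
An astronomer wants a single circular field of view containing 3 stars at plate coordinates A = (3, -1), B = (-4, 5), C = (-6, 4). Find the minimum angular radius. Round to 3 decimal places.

5.148

Side lengths²: AB² = 85, AC² = 106, BC² = 5.
Since AC² = 106 ≥ 85 + 5 = 90, the angle opposite AC is not acute, so the smallest enclosing circle has AC as diameter.
Centre = midpoint of AC = (-1.5, 1.5), r² = 106/4 = 26.5.
r = √(26.5) ≈ 5.148.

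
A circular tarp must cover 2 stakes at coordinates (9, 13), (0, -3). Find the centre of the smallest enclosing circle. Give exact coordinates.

The smallest circle enclosing two points has them as diameter endpoints.
Centre = midpoint = (4.5, 5); r² = |(9, 13)−(0, -3)|²/4 = 337/4 = 84.25.
Centre = (4.5, 5).

(4.5, 5)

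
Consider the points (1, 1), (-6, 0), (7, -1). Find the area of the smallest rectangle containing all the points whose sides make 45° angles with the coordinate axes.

84

In coordinates u = x + y, v = x − y the rectangle is axis-aligned; the map (x,y)→(u,v) scales areas by 2.
u-values: 2, -6, 6; range = 6 − (-6) = 12.
v-values: 0, -6, 8; range = 8 − (-6) = 14.
Area = (12 × 14) / 2 = 84.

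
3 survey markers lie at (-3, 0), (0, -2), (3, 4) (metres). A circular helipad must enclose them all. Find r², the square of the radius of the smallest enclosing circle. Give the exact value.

Call the three points A, B, C in the order given.
Side lengths²: AB² = 13, AC² = 52, BC² = 45.
Since AC² = 52 < 45 + 13 = 58, the triangle is acute, so the smallest enclosing circle is the circumcircle.
Circumcentre = (0.25, 1.625), r² = 13.203125.

13.203125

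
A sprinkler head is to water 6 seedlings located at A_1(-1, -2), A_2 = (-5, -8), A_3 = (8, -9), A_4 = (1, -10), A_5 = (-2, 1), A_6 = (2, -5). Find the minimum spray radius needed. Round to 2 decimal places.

7.29

The minimum enclosing circle is determined by three boundary points: A_2, A_3, A_5.
Their circumcentre is (1.75, -5.25) with r² = 53.125.
The farthest remaining point A_4 is at distance² 23.125 ≤ 53.125.
r = √(53.125) ≈ 7.29.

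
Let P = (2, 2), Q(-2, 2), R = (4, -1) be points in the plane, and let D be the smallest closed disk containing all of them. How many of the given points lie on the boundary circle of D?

Side lengths²: PQ² = 16, PR² = 13, QR² = 45.
Since QR² = 45 ≥ 16 + 13 = 29, the angle opposite QR is not acute, so the smallest enclosing circle has QR as diameter.
Centre = midpoint of QR = (1, 0.5), r² = 45/4 = 11.25.
The points at distance exactly r from the centre are Q, R — 2 points.

2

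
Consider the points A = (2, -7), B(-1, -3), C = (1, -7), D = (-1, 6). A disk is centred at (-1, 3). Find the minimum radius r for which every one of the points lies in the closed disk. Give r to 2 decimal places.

The required radius is the distance from (-1, 3) to the farthest point.
Squared distances: 109, 36, 104, 9.
Maximum is 109, attained at A.
r = √109 ≈ 10.44.

10.44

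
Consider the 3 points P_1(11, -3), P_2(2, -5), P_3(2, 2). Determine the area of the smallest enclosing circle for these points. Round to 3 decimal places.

Side lengths²: P_1P_2² = 85, P_1P_3² = 106, P_2P_3² = 49.
Since P_1P_3² = 106 < 85 + 49 = 134, the triangle is acute, so the smallest enclosing circle is the circumcircle.
Circumcentre = (107/18, -1.5), r² = 4505/162.
Area = π·r² = π·4505/162 ≈ 87.363.

87.363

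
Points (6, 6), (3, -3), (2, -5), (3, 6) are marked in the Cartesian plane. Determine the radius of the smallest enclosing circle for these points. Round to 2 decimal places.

5.85

The farthest pair is (6, 6)–(2, -5) with squared distance 137. The circle on this segment as diameter has centre (4, 0.5) and r² = 137/4 = 34.25.
Check (3, -3): distance² to centre = 13.25 ≤ 34.25, so it lies inside.
All remaining points lie in this disk, and no smaller disk contains both endpoints, so this is the minimum enclosing circle.
r = √(34.25) ≈ 5.85.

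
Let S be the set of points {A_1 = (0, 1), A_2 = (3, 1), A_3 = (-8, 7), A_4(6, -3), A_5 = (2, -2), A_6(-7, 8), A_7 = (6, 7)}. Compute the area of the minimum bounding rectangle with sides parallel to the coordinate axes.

154

x ranges over [-8, 6], width 14.
y ranges over [-3, 8], height 11.
Area = 14 × 11 = 154.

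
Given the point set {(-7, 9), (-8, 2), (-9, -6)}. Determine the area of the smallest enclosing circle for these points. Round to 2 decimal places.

179.86

Call the three points A, B, C in the order given.
Side lengths²: AB² = 50, AC² = 229, BC² = 65.
Since AC² = 229 ≥ 65 + 50 = 115, the angle opposite AC is not acute, so the smallest enclosing circle has AC as diameter.
Centre = midpoint of AC = (-8, 1.5), r² = 229/4 = 57.25.
Area = π·r² = π·57.25 ≈ 179.86.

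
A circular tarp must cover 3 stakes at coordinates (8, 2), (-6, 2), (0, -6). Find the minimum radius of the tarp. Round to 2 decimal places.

Call the three points A, B, C in the order given.
Side lengths²: AB² = 196, AC² = 128, BC² = 100.
Since AB² = 196 < 128 + 100 = 228, the triangle is acute, so the smallest enclosing circle is the circumcircle.
Circumcentre = (1, 1), r² = 50.
r = √50 ≈ 7.07.

7.07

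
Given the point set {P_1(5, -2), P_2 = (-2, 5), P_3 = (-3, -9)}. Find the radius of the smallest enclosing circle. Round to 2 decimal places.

Side lengths²: P_1P_2² = 98, P_1P_3² = 113, P_2P_3² = 197.
Since P_2P_3² = 197 < 113 + 98 = 211, the triangle is acute, so the smallest enclosing circle is the circumcircle.
Circumcentre = (-61/30, -61/30), r² = 22261/450.
r = √(22261/450) ≈ 7.03.

7.03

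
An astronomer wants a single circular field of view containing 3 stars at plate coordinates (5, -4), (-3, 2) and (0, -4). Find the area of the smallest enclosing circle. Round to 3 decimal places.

78.540

Call the three points A, B, C in the order given.
Side lengths²: AB² = 100, AC² = 25, BC² = 45.
Since AB² = 100 ≥ 45 + 25 = 70, the angle opposite AB is not acute, so the smallest enclosing circle has AB as diameter.
Centre = midpoint of AB = (1, -1), r² = 100/4 = 25.
Area = π·r² = π·25 ≈ 78.540.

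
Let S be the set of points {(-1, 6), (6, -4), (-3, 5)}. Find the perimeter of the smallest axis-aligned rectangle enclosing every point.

38

Width = max x − min x = 6 − (-3) = 9.
Height = max y − min y = 6 − (-4) = 10.
Perimeter = 2(9 + 10) = 38.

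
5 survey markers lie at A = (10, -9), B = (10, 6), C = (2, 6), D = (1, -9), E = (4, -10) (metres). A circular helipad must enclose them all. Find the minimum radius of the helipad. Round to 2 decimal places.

8.75

By Welzl's lemma the MEC is supported by two points (diametrically opposite) or three points (on a circumcircle).
The farthest pair is B–D with squared distance 306. The circle on this segment as diameter has centre (5.5, -1.5) and r² = 306/4 = 76.5.
Check A: distance² to centre = 76.5 ≤ 76.5, so it lies inside.
All remaining points lie in this disk, and no smaller disk contains both endpoints, so this is the minimum enclosing circle.
r = √(76.5) ≈ 8.75.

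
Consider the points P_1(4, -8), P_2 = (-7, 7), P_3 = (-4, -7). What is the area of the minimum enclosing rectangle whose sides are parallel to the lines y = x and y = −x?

143

In coordinates u = x + y, v = x − y the rectangle is axis-aligned; the map (x,y)→(u,v) scales areas by 2.
u-values: -4, 0, -11; range = 0 − (-11) = 11.
v-values: 12, -14, 3; range = 12 − (-14) = 26.
Area = (11 × 26) / 2 = 143.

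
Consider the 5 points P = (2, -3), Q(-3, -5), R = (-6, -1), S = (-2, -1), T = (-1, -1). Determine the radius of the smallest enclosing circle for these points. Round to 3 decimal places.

A smallest enclosing disk is always determined by at most three of the input points on its boundary.
The farthest pair is P–R with squared distance 68. The circle on this segment as diameter has centre (-2, -2) and r² = 68/4 = 17.
Check Q: distance² to centre = 10 ≤ 17, so it lies inside.
All remaining points lie in this disk, and no smaller disk contains both endpoints, so this is the minimum enclosing circle.
r = √17 ≈ 4.123.

4.123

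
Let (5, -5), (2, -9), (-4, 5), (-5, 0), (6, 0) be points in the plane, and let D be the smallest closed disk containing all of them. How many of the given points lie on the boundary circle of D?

2

The minimum enclosing circle of a finite set is fixed by two of the points (as a diameter) or three (as a circumcircle).
The farthest pair is (2, -9)–(-4, 5) with squared distance 232. The circle on this segment as diameter has centre (-1, -2) and r² = 232/4 = 58.
Check (5, -5): distance² to centre = 45 ≤ 58, so it lies inside.
All remaining points lie in this disk, and no smaller disk contains both endpoints, so this is the minimum enclosing circle.
The points at distance exactly r from the centre are (2, -9), (-4, 5) — 2 points.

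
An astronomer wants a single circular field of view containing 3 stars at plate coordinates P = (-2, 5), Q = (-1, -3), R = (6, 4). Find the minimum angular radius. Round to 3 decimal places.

Side lengths²: PQ² = 65, PR² = 65, QR² = 98.
Since QR² = 98 < 65 + 65 = 130, the triangle is acute, so the smallest enclosing circle is the circumcircle.
Circumcentre = (29/18, 25/18), r² = 4225/162.
r = √(4225/162) ≈ 5.107.

5.107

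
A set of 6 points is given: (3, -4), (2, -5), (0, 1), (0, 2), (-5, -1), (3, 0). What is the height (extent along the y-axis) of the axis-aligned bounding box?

max y = 2, min y = -5, so height = 7.

7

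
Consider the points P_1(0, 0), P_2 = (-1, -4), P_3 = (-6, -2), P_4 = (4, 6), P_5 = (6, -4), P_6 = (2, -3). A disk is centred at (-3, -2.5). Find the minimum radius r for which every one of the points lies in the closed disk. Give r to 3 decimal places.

11.011

The required radius is the distance from (-3, -2.5) to the farthest point.
Squared distances: 15.25, 6.25, 9.25, 121.25, 83.25, 25.25.
Maximum is 121.25, attained at P_4.
r = √(121.25) ≈ 11.011.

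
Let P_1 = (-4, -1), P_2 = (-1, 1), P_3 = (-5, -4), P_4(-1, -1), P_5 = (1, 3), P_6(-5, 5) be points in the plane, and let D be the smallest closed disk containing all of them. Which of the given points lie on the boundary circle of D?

P_3, P_5, P_6

A smallest enclosing disk is always determined by at most three of the input points on its boundary.
The minimum enclosing circle is determined by three boundary points: P_3, P_5, P_6.
Their circumcentre is (-19/6, 0.5) with r² = 425/18.
The farthest remaining point P_4 is at distance² 125/18 ≤ 425/18.
The points at distance exactly r from the centre are P_3, P_5, P_6 — 3 points.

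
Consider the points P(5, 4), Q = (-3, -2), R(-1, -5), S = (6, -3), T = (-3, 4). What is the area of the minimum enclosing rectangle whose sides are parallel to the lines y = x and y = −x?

120

In coordinates u = x + y, v = x − y the rectangle is axis-aligned; the map (x,y)→(u,v) scales areas by 2.
u-values: 9, -5, -6, 3, 1; range = 9 − (-6) = 15.
v-values: 1, -1, 4, 9, -7; range = 9 − (-7) = 16.
Area = (15 × 16) / 2 = 120.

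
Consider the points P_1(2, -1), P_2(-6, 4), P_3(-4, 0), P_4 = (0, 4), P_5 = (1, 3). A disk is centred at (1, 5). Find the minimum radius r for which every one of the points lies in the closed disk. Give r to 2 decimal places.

The required radius is the distance from (1, 5) to the farthest point.
Squared distances: 37, 50, 50, 2, 4.
Maximum is 50, attained at P_2.
r = √50 ≈ 7.07.

7.07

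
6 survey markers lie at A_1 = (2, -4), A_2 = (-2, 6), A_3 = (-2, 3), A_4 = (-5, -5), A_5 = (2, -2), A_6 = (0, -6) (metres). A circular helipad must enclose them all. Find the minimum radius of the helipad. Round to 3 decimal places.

6.097

The minimum enclosing circle of a finite set is fixed by two of the points (as a diameter) or three (as a circumcircle).
The minimum enclosing circle is determined by three boundary points: A_2, A_4, A_6.
Their circumcentre is (-41/29, -2/29) with r² = 31265/841.
The farthest remaining point A_1 is at distance² 22797/841 ≤ 31265/841.
r = √(31265/841) ≈ 6.097.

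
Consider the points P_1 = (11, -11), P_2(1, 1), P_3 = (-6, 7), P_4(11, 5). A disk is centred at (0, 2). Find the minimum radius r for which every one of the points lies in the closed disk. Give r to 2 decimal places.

17.03

The required radius is the distance from (0, 2) to the farthest point.
Squared distances: 290, 2, 61, 130.
Maximum is 290, attained at P_1.
r = √290 ≈ 17.03.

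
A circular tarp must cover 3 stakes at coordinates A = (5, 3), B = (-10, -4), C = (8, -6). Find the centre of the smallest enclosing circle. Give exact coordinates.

Side lengths²: AB² = 274, AC² = 90, BC² = 328.
Since BC² = 328 < 274 + 90 = 364, the triangle is acute, so the smallest enclosing circle is the circumcircle.
Circumcentre = (-23/26, -103/26), r² = 28085/338.
Centre = (-23/26, -103/26).

(-23/26, -103/26)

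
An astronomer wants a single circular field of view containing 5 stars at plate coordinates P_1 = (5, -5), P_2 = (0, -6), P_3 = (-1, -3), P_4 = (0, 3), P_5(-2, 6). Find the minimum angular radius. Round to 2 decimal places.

The minimum enclosing circle is determined by three boundary points: P_1, P_2, P_5.
Their circumcentre is (41/31, 12/31) with r² = 40885/961.
The farthest remaining point P_3 is at distance² 16209/961 ≤ 40885/961.
r = √(40885/961) ≈ 6.52.

6.52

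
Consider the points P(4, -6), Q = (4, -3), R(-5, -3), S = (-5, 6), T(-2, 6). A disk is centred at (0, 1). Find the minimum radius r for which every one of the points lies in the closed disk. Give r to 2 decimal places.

8.06

The required radius is the distance from (0, 1) to the farthest point.
Squared distances: 65, 32, 41, 50, 29.
Maximum is 65, attained at P.
r = √65 ≈ 8.06.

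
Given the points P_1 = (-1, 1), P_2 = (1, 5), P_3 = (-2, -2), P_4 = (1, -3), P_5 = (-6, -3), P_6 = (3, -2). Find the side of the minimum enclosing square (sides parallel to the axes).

9

The bounding box has width 9 and height 8.
An axis-aligned square enclosing the set must have side ≥ max(width, height).
So the minimum side is max(9, 8) = 9.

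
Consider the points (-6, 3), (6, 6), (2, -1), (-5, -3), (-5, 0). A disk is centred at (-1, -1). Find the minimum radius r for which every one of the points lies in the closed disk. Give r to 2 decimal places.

The required radius is the distance from (-1, -1) to the farthest point.
Squared distances: 41, 98, 9, 20, 17.
Maximum is 98, attained at (6, 6).
r = √98 ≈ 9.90.

9.90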